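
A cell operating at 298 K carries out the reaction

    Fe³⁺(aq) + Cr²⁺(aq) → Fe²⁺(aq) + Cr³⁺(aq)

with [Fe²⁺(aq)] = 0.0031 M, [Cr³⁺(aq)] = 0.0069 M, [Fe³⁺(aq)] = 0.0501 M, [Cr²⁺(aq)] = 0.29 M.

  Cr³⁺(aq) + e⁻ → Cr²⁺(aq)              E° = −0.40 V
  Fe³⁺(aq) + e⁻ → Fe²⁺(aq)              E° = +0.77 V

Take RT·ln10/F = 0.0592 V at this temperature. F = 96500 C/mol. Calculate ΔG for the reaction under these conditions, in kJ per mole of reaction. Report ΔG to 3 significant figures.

−129 kJ/mol

The standard cell potential is +0.77 − (−0.40) = +1.17 V, with n = 1 electron in the balanced equation.
Q = ([Fe²⁺(aq)]·[Cr³⁺(aq)]) / ([Fe³⁺(aq)]·[Cr²⁺(aq)]) = 0.00147, so log Q = −2.832 and E = +1.17 − (0.0592/1)(−2.832) = +1.3377 V.
Finally ΔG = −nFE = −(1)(96500 C/mol)(+1.3377 V) = −129 kJ/mol.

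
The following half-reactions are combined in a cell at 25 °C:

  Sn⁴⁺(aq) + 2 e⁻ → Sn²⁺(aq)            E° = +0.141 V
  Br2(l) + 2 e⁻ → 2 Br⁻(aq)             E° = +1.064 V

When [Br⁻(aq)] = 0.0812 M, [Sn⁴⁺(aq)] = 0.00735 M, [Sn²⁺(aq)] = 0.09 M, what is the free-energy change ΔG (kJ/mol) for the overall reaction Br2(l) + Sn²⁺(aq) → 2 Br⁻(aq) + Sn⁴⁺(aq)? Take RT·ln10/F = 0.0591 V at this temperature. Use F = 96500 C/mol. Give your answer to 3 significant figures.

−197 kJ/mol

E°cell = +1.064 − (+0.141) = +0.923 V; the balanced reaction transfers n = 2 electrons.
Here Q = ([Br⁻(aq)]^2·[Sn⁴⁺(aq)]) / [Sn²⁺(aq)] = 0.000538 (log Q = −3.269), giving E = +0.923 − (0.0591/2)·(−3.269) = +1.0196 V.
ΔG = −nFE = −(2)(96500)(+1.0196) J/mol = −197 kJ/mol.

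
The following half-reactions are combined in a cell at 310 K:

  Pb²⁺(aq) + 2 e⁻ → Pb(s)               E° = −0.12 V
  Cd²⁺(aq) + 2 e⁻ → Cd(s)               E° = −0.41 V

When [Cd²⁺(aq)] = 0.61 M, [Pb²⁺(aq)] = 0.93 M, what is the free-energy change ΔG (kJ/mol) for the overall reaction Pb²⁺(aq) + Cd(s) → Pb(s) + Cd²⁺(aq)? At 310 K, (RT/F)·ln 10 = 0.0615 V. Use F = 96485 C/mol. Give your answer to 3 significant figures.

−57.0 kJ/mol

With Pb²⁺/Pb reduced at the cathode, E°cell = −0.12 − (−0.41) = +0.29 V and n = 2.
The reaction quotient is [Cd²⁺(aq)] / [Pb²⁺(aq)] = 0.656; by Nernst, E = +0.29 − (0.0615/2)(−0.183) = +0.2956 V.
Finally ΔG = −nFE = −(2)(96485 C/mol)(+0.2956 V) = −57.0 kJ/mol.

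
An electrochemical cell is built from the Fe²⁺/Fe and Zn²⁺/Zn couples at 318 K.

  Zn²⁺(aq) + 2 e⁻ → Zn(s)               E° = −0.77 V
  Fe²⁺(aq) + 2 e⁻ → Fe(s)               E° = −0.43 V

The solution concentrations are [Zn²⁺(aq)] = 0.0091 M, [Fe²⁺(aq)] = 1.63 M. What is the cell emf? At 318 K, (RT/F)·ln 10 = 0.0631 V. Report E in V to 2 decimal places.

+0.41 V

Fe²⁺/Fe is reduced (cathode, E° = −0.43 V) and Zn²⁺/Zn is oxidized (anode).
E°cell = E°cat − E°an = −0.43 − (−0.77) = +0.34 V; n = 2.
For the overall reaction Fe²⁺(aq) + Zn(s) → Fe(s) + Zn²⁺(aq), Q = [Zn²⁺(aq)] / [Fe²⁺(aq)] = 0.00558, giving log Q = −2.253.
E = E° − (0.0631/n)·log Q = +0.34 − (0.0631/2)(−2.253) = +0.41 V.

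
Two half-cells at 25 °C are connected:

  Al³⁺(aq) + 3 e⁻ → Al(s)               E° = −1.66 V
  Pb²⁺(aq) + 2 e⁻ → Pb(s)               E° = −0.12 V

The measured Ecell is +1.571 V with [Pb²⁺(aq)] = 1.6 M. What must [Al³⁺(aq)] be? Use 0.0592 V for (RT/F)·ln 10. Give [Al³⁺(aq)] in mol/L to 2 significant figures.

0.054 M

The Pb²⁺/Pb couple has the larger reduction potential, so it is the cathode: E°cell = −0.12 − (−1.66) = +1.54 V and n = 6.
Rearranging E = E° − (0.0592/n)·log Q gives log Q = 6(+1.54 − (+1.571))/0.0592 = −3.142.
Balancing electrons gives 3 Pb²⁺(aq) + 2 Al(s) → 3 Pb(s) + 2 Al³⁺(aq); thus Q = [Al³⁺(aq)]^2 / [Pb²⁺(aq)]^3.
Substituting the known concentrations and solving, log [Al³⁺(aq)] = −1.265 and [Al³⁺(aq)] = 0.054 M.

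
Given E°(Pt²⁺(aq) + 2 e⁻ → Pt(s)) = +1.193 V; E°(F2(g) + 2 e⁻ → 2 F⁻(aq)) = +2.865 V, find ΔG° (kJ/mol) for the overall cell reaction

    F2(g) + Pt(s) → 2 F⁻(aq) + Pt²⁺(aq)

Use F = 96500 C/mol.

−323 kJ/mol

In the reaction as written F2(g) is reduced, so the F₂/F⁻ couple is the cathode and Pt²⁺/Pt is the anode.
E°cell = +2.865 − (+1.193) = +1.672 V; balancing electrons gives n = 2.
ΔG° = −nFE°cell = −(2)(96500)(+1.672) J/mol = −323 kJ/mol.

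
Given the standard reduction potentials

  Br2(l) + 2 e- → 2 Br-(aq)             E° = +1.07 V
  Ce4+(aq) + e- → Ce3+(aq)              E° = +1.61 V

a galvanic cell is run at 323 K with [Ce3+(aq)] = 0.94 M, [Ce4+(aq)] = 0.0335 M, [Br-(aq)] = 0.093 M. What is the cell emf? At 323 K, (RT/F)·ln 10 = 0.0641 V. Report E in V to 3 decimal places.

The Ce⁴⁺/Ce³⁺ couple has the more positive E°, so it is the cathode; Br₂/Br⁻ is the anode.
E°cell = E°cat − E°an = +1.61 − (+1.07) = +0.54 V; n = 2.
For the overall reaction 2 Ce4+(aq) + 2 Br-(aq) → 2 Ce3+(aq) + Br2(l), Q = [Ce3+(aq)]^2 / ([Ce4+(aq)]^2·[Br-(aq)]^2) = 9.1×10^4, giving log Q = 4.959.
E = E° − (0.0641/n)·log Q = +0.54 − (0.0641/2)(4.959) = +0.381 V.

+0.381 V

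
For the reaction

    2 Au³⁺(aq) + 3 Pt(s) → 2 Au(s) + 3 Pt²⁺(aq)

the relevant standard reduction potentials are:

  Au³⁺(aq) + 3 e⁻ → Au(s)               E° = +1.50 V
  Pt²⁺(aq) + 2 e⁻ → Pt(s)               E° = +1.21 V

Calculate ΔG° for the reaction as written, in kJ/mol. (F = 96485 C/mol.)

In the reaction as written Au³⁺(aq) is reduced, so the Au³⁺/Au couple is the cathode and Pt²⁺/Pt is the anode.
E°cell = +1.50 − (+1.21) = +0.29 V; balancing electrons gives n = 6.
ΔG° = −nFE°cell = −(6)(96485)(+0.29) J/mol = −168 kJ/mol.

−168 kJ/mol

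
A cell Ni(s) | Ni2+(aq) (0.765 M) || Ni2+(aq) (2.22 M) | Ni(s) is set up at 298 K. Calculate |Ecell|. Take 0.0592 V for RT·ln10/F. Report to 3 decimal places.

For a concentration cell E°cell = 0, since both electrodes use the same couple.
The compartment with the higher Ni2+(aq) concentration (2.22 M) acts as the cathode; ions are reduced there and produced at the dilute (0.765 M) anode.
With n = 2, Ecell = −(0.0592/2)·log([dilute]/[conc]) = −(0.0592/2)·log(0.765/2.22) = +0.014 V.

0.014 V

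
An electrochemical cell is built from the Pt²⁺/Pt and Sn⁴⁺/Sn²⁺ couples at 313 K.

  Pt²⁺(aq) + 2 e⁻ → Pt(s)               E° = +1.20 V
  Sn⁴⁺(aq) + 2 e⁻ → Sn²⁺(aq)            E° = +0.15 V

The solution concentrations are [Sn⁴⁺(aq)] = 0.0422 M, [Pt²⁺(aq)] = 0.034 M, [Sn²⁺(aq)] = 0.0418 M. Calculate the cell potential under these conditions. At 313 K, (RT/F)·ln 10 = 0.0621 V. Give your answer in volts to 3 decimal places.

Pt²⁺/Pt is reduced (cathode, E° = +1.20 V) and Sn⁴⁺/Sn²⁺ is oxidized (anode).
The standard potential is +1.20 − (+0.15) = +1.05 V and the balanced reaction transfers n = 2 electrons.
The balanced reaction is Pt²⁺(aq) + Sn²⁺(aq) → Pt(s) + Sn⁴⁺(aq), so Q = [Sn⁴⁺(aq)] / ([Pt²⁺(aq)]·[Sn²⁺(aq)]) = 29.7 and log Q = 1.473.
E = E° − (0.0621/n)·log Q = +1.05 − (0.0621/2)(1.473) = +1.004 V.

+1.004 V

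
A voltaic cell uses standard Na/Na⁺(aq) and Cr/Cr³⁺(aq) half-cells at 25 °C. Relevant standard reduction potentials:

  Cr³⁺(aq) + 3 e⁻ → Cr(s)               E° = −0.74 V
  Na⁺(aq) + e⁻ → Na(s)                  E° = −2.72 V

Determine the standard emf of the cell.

Of the two couples in this cell, the one with the more positive reduction potential is reduced at the cathode: here that is Cr³⁺/Cr (−0.74 V); Na⁺/Na (−2.72 V) is the anode.
E°cell = E°(cathode) − E°(anode) = −0.74 − (−2.72) = +1.98 V.

+1.98 V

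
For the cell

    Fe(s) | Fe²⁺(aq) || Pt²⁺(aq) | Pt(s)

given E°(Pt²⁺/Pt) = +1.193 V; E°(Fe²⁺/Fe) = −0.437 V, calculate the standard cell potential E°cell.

+1.630 V

By convention the left-hand electrode in cell notation is the anode (oxidation) and the right-hand electrode is the cathode (reduction).
E°cell = E°(right) − E°(left) = +1.193 − (−0.437) = +1.630 V.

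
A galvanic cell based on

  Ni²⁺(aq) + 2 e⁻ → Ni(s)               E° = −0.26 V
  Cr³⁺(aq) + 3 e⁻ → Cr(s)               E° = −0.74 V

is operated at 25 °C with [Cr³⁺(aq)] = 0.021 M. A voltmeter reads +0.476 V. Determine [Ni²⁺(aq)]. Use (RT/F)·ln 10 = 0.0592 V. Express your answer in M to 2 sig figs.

With Ni²⁺/Ni at the cathode and Cr³⁺/Cr at the anode, E°cell = −0.26 − (−0.74) = +0.48 V (n = 6).
From the Nernst equation, log Q = n(E° − E)/0.0592 = 6·(+0.48 − (+0.476))/0.0592 = 0.405.
For 3 Ni²⁺(aq) + 2 Cr(s) → 3 Ni(s) + 2 Cr³⁺(aq), the reaction quotient is Q = [Cr³⁺(aq)]^2 / [Ni²⁺(aq)]^3.
Solving for the unknown gives log [Ni²⁺(aq)] = −1.254, so [Ni²⁺(aq)] ≈ 0.056 M.

0.056 M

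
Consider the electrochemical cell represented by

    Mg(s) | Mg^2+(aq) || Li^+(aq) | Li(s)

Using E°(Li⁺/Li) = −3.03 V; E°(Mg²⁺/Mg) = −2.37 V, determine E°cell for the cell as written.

−0.66 V

By convention the left-hand electrode in cell notation is the anode (oxidation) and the right-hand electrode is the cathode (reduction).
E°cell = E°(right) − E°(left) = −3.03 − (−2.37) = −0.66 V.
The negative sign shows that, as written, the cell would require an external voltage to drive the reaction.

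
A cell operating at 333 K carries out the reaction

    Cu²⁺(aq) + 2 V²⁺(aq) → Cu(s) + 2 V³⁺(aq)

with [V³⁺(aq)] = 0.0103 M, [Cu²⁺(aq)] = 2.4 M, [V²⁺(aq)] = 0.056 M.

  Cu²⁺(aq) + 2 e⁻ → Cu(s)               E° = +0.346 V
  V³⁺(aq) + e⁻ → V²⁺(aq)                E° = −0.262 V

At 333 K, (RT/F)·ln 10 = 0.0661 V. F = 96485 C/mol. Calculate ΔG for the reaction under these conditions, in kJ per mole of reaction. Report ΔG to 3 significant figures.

The standard cell potential is +0.346 − (−0.262) = +0.608 V, with n = 2 electrons in the balanced equation.
Q = [V³⁺(aq)]^2 / ([Cu²⁺(aq)]·[V²⁺(aq)]^2) = 0.0141, so log Q = −1.851 and E = +0.608 − (0.0661/2)(−1.851) = +0.6692 V.
ΔG = −nFE = −(2)(96485)(+0.6692) J/mol = −129 kJ/mol.

−129 kJ/mol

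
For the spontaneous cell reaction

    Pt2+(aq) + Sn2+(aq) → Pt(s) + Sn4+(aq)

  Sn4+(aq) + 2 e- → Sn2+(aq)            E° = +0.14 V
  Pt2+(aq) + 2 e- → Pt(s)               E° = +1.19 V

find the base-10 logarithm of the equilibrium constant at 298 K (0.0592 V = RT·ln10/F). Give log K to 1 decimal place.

log K = 35.5

The Pt²⁺/Pt couple is reduced (cathode); E°cell = +1.19 − (+0.14) = +1.05 V with n = 2.
At equilibrium E = 0, so log K = nE°cell / 0.0592 = (2)(+1.05) / 0.0592 = 35.5.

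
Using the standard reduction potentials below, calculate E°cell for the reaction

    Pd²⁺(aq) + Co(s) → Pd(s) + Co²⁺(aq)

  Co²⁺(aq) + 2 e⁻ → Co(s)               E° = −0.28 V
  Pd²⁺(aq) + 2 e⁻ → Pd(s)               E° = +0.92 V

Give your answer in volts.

In the reaction as written, Pd²⁺(aq) is reduced (cathode) and Co²⁺(aq) is produced by oxidation at the anode.
E°cell = E°(cathode) − E°(anode) = +0.92 − (−0.28) = +1.20 V.
The positive value indicates the reaction is spontaneous as written.

+1.20 V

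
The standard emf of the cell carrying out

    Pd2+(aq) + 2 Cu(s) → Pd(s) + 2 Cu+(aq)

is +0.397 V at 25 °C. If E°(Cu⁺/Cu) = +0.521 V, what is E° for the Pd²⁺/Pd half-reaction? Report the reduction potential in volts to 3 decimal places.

+0.918 V

In the reaction as written the Pd²⁺/Pd couple is reduced (cathode) and Cu⁺/Cu is oxidized (anode), so E°cell = E°(Pd²⁺/Pd) − E°(Cu⁺/Cu).
E°(Pd²⁺/Pd) = E°cell + E°(anode) = +0.397 + (+0.521) = +0.918 V.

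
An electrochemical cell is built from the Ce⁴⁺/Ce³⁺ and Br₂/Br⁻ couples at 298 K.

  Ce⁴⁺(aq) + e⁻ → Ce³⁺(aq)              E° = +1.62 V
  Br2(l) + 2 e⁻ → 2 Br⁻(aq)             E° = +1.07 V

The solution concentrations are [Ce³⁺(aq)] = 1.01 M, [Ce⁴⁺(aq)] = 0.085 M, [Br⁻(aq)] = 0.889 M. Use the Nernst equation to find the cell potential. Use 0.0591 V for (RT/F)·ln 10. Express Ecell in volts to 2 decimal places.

+0.48 V

Ce⁴⁺/Ce³⁺ is reduced (cathode, E° = +1.62 V) and Br₂/Br⁻ is oxidized (anode).
E°cell = +1.62 − (+1.07) = +0.55 V, with n = 2 electrons transferred.
For the overall reaction 2 Ce⁴⁺(aq) + 2 Br⁻(aq) → 2 Ce³⁺(aq) + Br2(l), Q = [Ce³⁺(aq)]^2 / ([Ce⁴⁺(aq)]^2·[Br⁻(aq)]^2) = 179, giving log Q = 2.252.
Applying E = E° − (RT ln10/nF)·log Q gives +0.55 − (0.0591/2)(2.252) = +0.48 V.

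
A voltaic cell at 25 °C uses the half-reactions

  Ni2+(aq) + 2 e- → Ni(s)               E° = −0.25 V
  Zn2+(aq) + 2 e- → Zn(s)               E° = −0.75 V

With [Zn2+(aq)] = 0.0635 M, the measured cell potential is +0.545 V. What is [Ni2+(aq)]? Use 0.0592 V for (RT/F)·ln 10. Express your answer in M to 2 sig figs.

2.1 M

Ni²⁺/Ni is the cathode (higher E°); E°cell = −0.25 − (−0.75) = +0.50 V with n = 2.
Rearranging E = E° − (0.0592/n)·log Q gives log Q = 2(+0.50 − (+0.545))/0.0592 = −1.520.
The balanced reaction is Ni2+(aq) + Zn(s) → Ni(s) + Zn2+(aq), so Q = [Zn2+(aq)] / [Ni2+(aq)].
Isolating [Ni2+(aq)] in Q = 10^{−1.520} yields log [Ni2+(aq)] = 0.323, i.e. 2.1 M.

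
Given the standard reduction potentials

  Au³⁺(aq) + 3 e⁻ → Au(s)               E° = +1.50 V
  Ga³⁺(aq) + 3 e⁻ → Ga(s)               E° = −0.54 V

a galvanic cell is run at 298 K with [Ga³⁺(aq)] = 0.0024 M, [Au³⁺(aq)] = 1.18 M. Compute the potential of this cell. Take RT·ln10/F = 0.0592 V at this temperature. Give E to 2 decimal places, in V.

Since E°(Au³⁺/Au) > E°(Ga³⁺/Ga), Au³⁺/Au serves as the cathode.
The standard potential is +1.50 − (−0.54) = +2.04 V and the balanced reaction transfers n = 3 electrons.
For the overall reaction Au³⁺(aq) + Ga(s) → Au(s) + Ga³⁺(aq), Q = [Ga³⁺(aq)] / [Au³⁺(aq)] = 0.00203, giving log Q = −2.692.
By the Nernst equation, E = +2.04 − (0.0592/3)·(−2.692) = +2.09 V.

+2.09 V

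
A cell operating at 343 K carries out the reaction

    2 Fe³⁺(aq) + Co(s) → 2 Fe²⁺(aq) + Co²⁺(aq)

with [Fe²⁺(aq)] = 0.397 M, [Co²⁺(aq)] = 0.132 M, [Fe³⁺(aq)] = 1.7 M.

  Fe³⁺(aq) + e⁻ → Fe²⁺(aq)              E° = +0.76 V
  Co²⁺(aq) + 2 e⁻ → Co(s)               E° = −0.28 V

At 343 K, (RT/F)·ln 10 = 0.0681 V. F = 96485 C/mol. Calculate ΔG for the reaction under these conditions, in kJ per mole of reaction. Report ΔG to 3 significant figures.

The standard cell potential is +0.76 − (−0.28) = +1.04 V, with n = 2 electrons in the balanced equation.
The reaction quotient is ([Fe²⁺(aq)]^2·[Co²⁺(aq)]) / [Fe³⁺(aq)]^2 = 0.0072; by Nernst, E = +1.04 − (0.0681/2)(−2.143) = +1.1130 V.
Finally ΔG = −nFE = −(2)(96485 C/mol)(+1.1130 V) = −215 kJ/mol.

−215 kJ/mol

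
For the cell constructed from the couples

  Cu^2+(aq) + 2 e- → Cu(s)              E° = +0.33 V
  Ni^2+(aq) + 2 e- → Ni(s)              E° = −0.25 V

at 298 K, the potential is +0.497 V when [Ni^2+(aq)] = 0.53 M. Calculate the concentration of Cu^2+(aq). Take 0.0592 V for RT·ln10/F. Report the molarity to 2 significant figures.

0.00083 M

The Cu²⁺/Cu couple has the larger reduction potential, so it is the cathode: E°cell = +0.33 − (−0.25) = +0.58 V and n = 2.
From the Nernst equation, log Q = n(E° − E)/0.0592 = 2·(+0.58 − (+0.497))/0.0592 = 2.804.
Balancing electrons gives Cu^2+(aq) + Ni(s) → Cu(s) + Ni^2+(aq); thus Q = [Ni^2+(aq)] / [Cu^2+(aq)].
Isolating [Cu^2+(aq)] in Q = 10^{2.804} yields log [Cu^2+(aq)] = −3.080, i.e. 0.00083 M.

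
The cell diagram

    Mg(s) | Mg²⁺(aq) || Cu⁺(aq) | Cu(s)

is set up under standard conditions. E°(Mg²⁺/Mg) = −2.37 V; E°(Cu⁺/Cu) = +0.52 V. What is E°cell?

By convention the left-hand electrode in cell notation is the anode (oxidation) and the right-hand electrode is the cathode (reduction).
E°cell = E°(right) − E°(left) = +0.52 − (−2.37) = +2.89 V.

+2.89 V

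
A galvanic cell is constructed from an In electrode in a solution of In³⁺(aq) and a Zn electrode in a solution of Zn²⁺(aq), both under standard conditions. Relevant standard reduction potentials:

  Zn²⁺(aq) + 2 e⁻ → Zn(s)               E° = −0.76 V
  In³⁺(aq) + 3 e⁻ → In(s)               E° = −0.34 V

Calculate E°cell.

+0.42 V

Of the two couples in this cell, the one with the more positive reduction potential is reduced at the cathode: here that is In³⁺/In (−0.34 V); Zn²⁺/Zn (−0.76 V) is the anode.
E°cell = E°(cathode) − E°(anode) = −0.34 − (−0.76) = +0.42 V.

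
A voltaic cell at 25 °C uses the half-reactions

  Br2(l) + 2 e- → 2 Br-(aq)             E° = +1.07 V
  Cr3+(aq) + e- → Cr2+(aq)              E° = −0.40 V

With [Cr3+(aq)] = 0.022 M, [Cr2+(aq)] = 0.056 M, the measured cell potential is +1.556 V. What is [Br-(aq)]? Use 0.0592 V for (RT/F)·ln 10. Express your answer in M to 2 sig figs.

0.090 M

With Br₂/Br⁻ at the cathode and Cr³⁺/Cr²⁺ at the anode, E°cell = +1.07 − (−0.40) = +1.47 V (n = 2).
Since E = E° − (0.0592/n)·log Q, log Q = n(E° − E)/0.0592 = −2.905.
For Br2(l) + 2 Cr2+(aq) → 2 Br-(aq) + 2 Cr3+(aq), the reaction quotient is Q = ([Br-(aq)]^2·[Cr3+(aq)]^2) / [Cr2+(aq)]^2.
Isolating [Br-(aq)] in Q = 10^{−2.905} yields log [Br-(aq)] = −1.047, i.e. 0.090 M.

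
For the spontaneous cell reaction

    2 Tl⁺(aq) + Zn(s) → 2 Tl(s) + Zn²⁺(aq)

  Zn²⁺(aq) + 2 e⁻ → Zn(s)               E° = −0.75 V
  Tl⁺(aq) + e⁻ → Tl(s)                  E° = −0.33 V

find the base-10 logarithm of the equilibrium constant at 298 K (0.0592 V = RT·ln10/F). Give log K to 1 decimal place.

The Tl⁺/Tl couple is reduced (cathode); E°cell = −0.33 − (−0.75) = +0.42 V with n = 2.
At equilibrium E = 0, so log K = nE°cell / 0.0592 = (2)(+0.42) / 0.0592 = 14.2.

log K = 14.2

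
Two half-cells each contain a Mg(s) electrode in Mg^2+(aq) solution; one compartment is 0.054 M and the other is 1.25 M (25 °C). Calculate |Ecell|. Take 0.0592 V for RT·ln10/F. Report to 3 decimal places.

0.040 V

For a concentration cell E°cell = 0, since both electrodes use the same couple.
The compartment with the higher Mg^2+(aq) concentration (1.25 M) acts as the cathode; ions are reduced there and produced at the dilute (0.054 M) anode.
With n = 2, Ecell = −(0.0592/2)·log([dilute]/[conc]) = −(0.0592/2)·log(0.054/1.25) = +0.040 V.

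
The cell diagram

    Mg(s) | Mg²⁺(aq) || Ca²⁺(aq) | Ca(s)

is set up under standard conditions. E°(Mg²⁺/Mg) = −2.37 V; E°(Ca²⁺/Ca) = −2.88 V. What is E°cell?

−0.51 V

By convention the left-hand electrode in cell notation is the anode (oxidation) and the right-hand electrode is the cathode (reduction).
E°cell = E°(right) − E°(left) = −2.88 − (−2.37) = −0.51 V.
The negative sign shows that, as written, the cell would require an external voltage to drive the reaction.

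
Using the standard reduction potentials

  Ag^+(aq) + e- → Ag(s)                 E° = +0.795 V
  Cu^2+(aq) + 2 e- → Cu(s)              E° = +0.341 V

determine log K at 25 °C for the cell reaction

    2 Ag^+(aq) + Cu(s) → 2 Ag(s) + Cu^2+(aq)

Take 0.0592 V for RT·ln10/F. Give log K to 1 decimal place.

The Ag⁺/Ag couple is reduced (cathode); E°cell = +0.795 − (+0.341) = +0.454 V with n = 2.
At equilibrium E = 0, so log K = nE°cell / 0.0592 = (2)(+0.454) / 0.0592 = 15.3.

log K = 15.3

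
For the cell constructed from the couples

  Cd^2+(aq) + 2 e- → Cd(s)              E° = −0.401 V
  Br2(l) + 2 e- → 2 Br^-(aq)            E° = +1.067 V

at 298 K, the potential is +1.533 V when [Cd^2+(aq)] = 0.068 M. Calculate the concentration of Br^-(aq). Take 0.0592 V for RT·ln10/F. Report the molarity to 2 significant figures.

The Br₂/Br⁻ couple has the larger reduction potential, so it is the cathode: E°cell = +1.067 − (−0.401) = +1.468 V and n = 2.
From the Nernst equation, log Q = n(E° − E)/0.0592 = 2·(+1.468 − (+1.533))/0.0592 = −2.196.
The balanced reaction is Br2(l) + Cd(s) → 2 Br^-(aq) + Cd^2+(aq), so Q = [Br^-(aq)]^2·[Cd^2+(aq)].
Substituting the known concentrations and solving, log [Br^-(aq)] = −0.514 and [Br^-(aq)] = 0.31 M.

0.31 M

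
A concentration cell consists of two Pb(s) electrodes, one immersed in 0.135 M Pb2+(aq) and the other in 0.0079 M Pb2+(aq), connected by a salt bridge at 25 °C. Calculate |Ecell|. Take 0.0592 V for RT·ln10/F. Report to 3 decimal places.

For a concentration cell E°cell = 0, since both electrodes use the same couple.
The compartment with the higher Pb2+(aq) concentration (0.135 M) acts as the cathode; ions are reduced there and produced at the dilute (0.0079 M) anode.
With n = 2, Ecell = −(0.0592/2)·log([dilute]/[conc]) = −(0.0592/2)·log(0.0079/0.135) = +0.036 V.

0.036 V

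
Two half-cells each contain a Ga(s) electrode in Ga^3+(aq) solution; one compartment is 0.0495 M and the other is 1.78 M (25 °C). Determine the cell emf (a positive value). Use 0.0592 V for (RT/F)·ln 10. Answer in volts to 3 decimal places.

0.031 V

For a concentration cell E°cell = 0, since both electrodes use the same couple.
The compartment with the higher Ga^3+(aq) concentration (1.78 M) acts as the cathode; ions are reduced there and produced at the dilute (0.0495 M) anode.
With n = 3, Ecell = −(0.0592/3)·log([dilute]/[conc]) = −(0.0592/3)·log(0.0495/1.78) = +0.031 V.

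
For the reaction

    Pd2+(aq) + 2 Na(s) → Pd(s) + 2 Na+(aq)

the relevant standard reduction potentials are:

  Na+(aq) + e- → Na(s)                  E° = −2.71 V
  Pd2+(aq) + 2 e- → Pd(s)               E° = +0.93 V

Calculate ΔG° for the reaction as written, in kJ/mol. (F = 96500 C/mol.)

In the reaction as written Pd2+(aq) is reduced, so the Pd²⁺/Pd couple is the cathode and Na⁺/Na is the anode.
E°cell = +0.93 − (−2.71) = +3.64 V; balancing electrons gives n = 2.
ΔG° = −nFE°cell = −(2)(96500)(+3.64) J/mol = −703 kJ/mol.

−703 kJ/mol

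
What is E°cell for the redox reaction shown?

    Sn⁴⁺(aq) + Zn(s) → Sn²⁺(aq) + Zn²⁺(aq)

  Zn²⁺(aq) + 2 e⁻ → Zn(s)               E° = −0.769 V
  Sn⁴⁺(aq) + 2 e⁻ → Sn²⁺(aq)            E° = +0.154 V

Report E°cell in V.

In the reaction as written, Sn⁴⁺(aq) is reduced (cathode) and Zn²⁺(aq) is produced by oxidation at the anode.
E°cell = E°(cathode) − E°(anode) = +0.154 − (−0.769) = +0.923 V.
The positive value indicates the reaction is spontaneous as written.

+0.923 V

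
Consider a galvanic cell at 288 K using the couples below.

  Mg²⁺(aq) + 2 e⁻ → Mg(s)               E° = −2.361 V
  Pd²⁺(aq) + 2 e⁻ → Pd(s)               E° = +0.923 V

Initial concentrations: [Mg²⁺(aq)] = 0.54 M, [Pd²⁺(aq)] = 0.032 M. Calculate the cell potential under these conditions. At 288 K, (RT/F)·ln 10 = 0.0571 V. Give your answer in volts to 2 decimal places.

+3.25 V

Pd²⁺/Pd is reduced (cathode, E° = +0.923 V) and Mg²⁺/Mg is oxidized (anode).
E°cell = +0.923 − (−2.361) = +3.284 V, with n = 2 electrons transferred.
The balanced reaction is Pd²⁺(aq) + Mg(s) → Pd(s) + Mg²⁺(aq), so Q = [Mg²⁺(aq)] / [Pd²⁺(aq)] = 16.9 and log Q = 1.227.
Applying E = E° − (RT ln10/nF)·log Q gives +3.284 − (0.0571/2)(1.227) = +3.25 V.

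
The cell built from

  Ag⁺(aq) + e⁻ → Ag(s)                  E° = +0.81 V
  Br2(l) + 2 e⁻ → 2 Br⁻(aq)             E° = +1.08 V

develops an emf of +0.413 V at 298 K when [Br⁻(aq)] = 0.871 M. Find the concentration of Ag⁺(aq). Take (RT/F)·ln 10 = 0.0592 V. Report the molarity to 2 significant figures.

0.0044 M

Br₂/Br⁻ is the cathode (higher E°); E°cell = +1.08 − (+0.81) = +0.27 V with n = 2.
From the Nernst equation, log Q = n(E° − E)/0.0592 = 2·(+0.27 − (+0.413))/0.0592 = −4.831.
For Br2(l) + 2 Ag(s) → 2 Br⁻(aq) + 2 Ag⁺(aq), the reaction quotient is Q = [Br⁻(aq)]^2·[Ag⁺(aq)]^2.
Solving for the unknown gives log [Ag⁺(aq)] = −2.356, so [Ag⁺(aq)] ≈ 0.0044 M.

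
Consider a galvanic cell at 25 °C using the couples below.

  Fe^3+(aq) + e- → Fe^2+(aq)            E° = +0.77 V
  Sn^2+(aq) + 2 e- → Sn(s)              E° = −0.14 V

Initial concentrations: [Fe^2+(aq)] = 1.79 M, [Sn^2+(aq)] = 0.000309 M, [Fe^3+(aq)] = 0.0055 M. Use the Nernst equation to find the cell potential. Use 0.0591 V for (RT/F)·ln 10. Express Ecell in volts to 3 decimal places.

Fe³⁺/Fe²⁺ is reduced (cathode, E° = +0.77 V) and Sn²⁺/Sn is oxidized (anode).
E°cell = E°cat − E°an = +0.77 − (−0.14) = +0.91 V; n = 2.
The balanced reaction is 2 Fe^3+(aq) + Sn(s) → 2 Fe^2+(aq) + Sn^2+(aq), so Q = ([Fe^2+(aq)]^2·[Sn^2+(aq)]) / [Fe^3+(aq)]^2 = 32.7 and log Q = 1.515.
Applying E = E° − (RT ln10/nF)·log Q gives +0.91 − (0.0591/2)(1.515) = +0.865 V.

+0.865 V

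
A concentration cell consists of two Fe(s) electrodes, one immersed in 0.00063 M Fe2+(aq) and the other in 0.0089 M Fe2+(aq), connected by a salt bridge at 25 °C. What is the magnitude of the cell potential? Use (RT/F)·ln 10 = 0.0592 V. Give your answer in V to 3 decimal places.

0.034 V

For a concentration cell E°cell = 0, since both electrodes use the same couple.
The compartment with the higher Fe2+(aq) concentration (0.0089 M) acts as the cathode; ions are reduced there and produced at the dilute (0.00063 M) anode.
With n = 2, Ecell = −(0.0592/2)·log([dilute]/[conc]) = −(0.0592/2)·log(0.00063/0.0089) = +0.034 V.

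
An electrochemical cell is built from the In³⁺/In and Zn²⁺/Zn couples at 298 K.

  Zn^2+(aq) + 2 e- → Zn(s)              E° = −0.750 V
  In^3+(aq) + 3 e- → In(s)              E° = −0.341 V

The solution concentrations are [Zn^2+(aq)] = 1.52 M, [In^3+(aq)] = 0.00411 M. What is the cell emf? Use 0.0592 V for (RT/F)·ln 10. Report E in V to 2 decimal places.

Since E°(In³⁺/In) > E°(Zn²⁺/Zn), In³⁺/In serves as the cathode.
E°cell = E°cat − E°an = −0.341 − (−0.750) = +0.409 V; n = 6.
For the overall reaction 2 In^3+(aq) + 3 Zn(s) → 2 In(s) + 3 Zn^2+(aq), Q = [Zn^2+(aq)]^3 / [In^3+(aq)]^2 = 2.08×10^5, giving log Q = 5.318.
E = E° − (0.0592/n)·log Q = +0.409 − (0.0592/6)(5.318) = +0.36 V.

+0.36 V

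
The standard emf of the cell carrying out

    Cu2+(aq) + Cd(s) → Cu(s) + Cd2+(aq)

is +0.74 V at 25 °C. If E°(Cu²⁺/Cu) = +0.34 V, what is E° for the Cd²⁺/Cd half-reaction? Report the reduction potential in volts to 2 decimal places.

−0.40 V

In the reaction as written the Cu²⁺/Cu couple is reduced (cathode) and Cd²⁺/Cd is oxidized (anode), so E°cell = E°(Cu²⁺/Cu) − E°(Cd²⁺/Cd).
E°(Cd²⁺/Cd) = E°(cathode) − E°cell = +0.34 − (+0.74) = −0.40 V.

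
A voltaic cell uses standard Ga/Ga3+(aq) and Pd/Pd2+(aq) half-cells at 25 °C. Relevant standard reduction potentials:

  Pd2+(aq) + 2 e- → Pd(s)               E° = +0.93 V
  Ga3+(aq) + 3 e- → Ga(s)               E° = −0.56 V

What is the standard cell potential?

+1.49 V

Of the two couples in this cell, the one with the more positive reduction potential is reduced at the cathode: here that is Pd²⁺/Pd (+0.93 V); Ga³⁺/Ga (−0.56 V) is the anode.
E°cell = E°(cathode) − E°(anode) = +0.93 − (−0.56) = +1.49 V.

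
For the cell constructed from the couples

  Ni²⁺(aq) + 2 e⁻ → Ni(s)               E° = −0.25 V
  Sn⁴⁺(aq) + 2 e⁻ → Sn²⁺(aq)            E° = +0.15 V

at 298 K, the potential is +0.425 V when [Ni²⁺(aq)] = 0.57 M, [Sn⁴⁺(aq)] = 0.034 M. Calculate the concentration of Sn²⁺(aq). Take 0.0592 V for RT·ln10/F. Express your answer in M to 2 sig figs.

With Sn⁴⁺/Sn²⁺ at the cathode and Ni²⁺/Ni at the anode, E°cell = +0.15 − (−0.25) = +0.40 V (n = 2).
Since E = E° − (0.0592/n)·log Q, log Q = n(E° − E)/0.0592 = −0.845.
The balanced reaction is Sn⁴⁺(aq) + Ni(s) → Sn²⁺(aq) + Ni²⁺(aq), so Q = ([Sn²⁺(aq)]·[Ni²⁺(aq)]) / [Sn⁴⁺(aq)].
Isolating [Sn²⁺(aq)] in Q = 10^{−0.845} yields log [Sn²⁺(aq)] = −2.069, i.e. 0.0085 M.

0.0085 M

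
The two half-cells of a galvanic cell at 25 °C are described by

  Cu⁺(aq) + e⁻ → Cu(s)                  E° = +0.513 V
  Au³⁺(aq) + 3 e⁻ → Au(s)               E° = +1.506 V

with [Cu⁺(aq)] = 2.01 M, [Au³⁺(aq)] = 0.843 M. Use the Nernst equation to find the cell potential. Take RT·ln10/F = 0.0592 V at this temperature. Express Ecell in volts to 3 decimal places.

+0.974 V

The Au³⁺/Au couple has the more positive E°, so it is the cathode; Cu⁺/Cu is the anode.
E°cell = E°cat − E°an = +1.506 − (+0.513) = +0.993 V; n = 3.
Balancing gives Au³⁺(aq) + 3 Cu(s) → Au(s) + 3 Cu⁺(aq); hence Q = [Cu⁺(aq)]^3 / [Au³⁺(aq)] = 9.63 (log Q = 0.984).
By the Nernst equation, E = +0.993 − (0.0592/3)·(0.984) = +0.974 V.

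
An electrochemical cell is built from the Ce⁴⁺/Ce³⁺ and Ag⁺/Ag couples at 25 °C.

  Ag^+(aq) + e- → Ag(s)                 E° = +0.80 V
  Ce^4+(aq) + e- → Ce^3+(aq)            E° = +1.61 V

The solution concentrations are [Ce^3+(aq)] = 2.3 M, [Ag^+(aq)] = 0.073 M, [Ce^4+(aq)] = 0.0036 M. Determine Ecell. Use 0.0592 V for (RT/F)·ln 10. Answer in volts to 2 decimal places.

Ce⁴⁺/Ce³⁺ is reduced (cathode, E° = +1.61 V) and Ag⁺/Ag is oxidized (anode).
E°cell = +1.61 − (+0.80) = +0.81 V, with n = 1 electron transferred.
For the overall reaction Ce^4+(aq) + Ag(s) → Ce^3+(aq) + Ag^+(aq), Q = ([Ce^3+(aq)]·[Ag^+(aq)]) / [Ce^4+(aq)] = 46.6, giving log Q = 1.669.
Applying E = E° − (RT ln10/nF)·log Q gives +0.81 − (0.0592/1)(1.669) = +0.71 V.

+0.71 V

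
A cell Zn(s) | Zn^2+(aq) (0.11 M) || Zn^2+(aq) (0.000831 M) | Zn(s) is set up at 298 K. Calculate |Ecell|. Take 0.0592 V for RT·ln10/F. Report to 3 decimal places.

0.063 V

For a concentration cell E°cell = 0, since both electrodes use the same couple.
The compartment with the higher Zn^2+(aq) concentration (0.11 M) acts as the cathode; ions are reduced there and produced at the dilute (0.000831 M) anode.
With n = 2, Ecell = −(0.0592/2)·log([dilute]/[conc]) = −(0.0592/2)·log(0.000831/0.11) = +0.063 V.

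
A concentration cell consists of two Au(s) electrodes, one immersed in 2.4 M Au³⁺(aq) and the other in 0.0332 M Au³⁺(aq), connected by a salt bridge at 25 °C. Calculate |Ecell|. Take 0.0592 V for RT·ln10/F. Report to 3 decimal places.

For a concentration cell E°cell = 0, since both electrodes use the same couple.
The compartment with the higher Au³⁺(aq) concentration (2.4 M) acts as the cathode; ions are reduced there and produced at the dilute (0.0332 M) anode.
With n = 3, Ecell = −(0.0592/3)·log([dilute]/[conc]) = −(0.0592/3)·log(0.0332/2.4) = +0.037 V.

0.037 V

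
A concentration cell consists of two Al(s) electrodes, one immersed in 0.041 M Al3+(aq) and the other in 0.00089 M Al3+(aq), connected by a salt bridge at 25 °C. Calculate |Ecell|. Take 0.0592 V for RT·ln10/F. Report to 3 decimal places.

0.033 V

For a concentration cell E°cell = 0, since both electrodes use the same couple.
The compartment with the higher Al3+(aq) concentration (0.041 M) acts as the cathode; ions are reduced there and produced at the dilute (0.00089 M) anode.
With n = 3, Ecell = −(0.0592/3)·log([dilute]/[conc]) = −(0.0592/3)·log(0.00089/0.041) = +0.033 V.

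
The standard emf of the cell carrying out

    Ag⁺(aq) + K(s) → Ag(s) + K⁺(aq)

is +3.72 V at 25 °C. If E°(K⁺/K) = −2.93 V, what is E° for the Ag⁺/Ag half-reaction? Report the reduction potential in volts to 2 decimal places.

+0.79 V

In the reaction as written the Ag⁺/Ag couple is reduced (cathode) and K⁺/K is oxidized (anode), so E°cell = E°(Ag⁺/Ag) − E°(K⁺/K).
E°(Ag⁺/Ag) = E°cell + E°(anode) = +3.72 + (−2.93) = +0.79 V.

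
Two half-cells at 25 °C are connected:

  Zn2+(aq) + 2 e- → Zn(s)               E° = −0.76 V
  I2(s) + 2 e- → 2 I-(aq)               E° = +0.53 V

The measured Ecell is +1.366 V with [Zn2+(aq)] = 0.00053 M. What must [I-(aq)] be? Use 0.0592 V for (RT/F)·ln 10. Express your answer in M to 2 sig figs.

2.3 M

With I₂/I⁻ at the cathode and Zn²⁺/Zn at the anode, E°cell = +0.53 − (−0.76) = +1.29 V (n = 2).
Rearranging E = E° − (0.0592/n)·log Q gives log Q = 2(+1.29 − (+1.366))/0.0592 = −2.568.
For I2(s) + Zn(s) → 2 I-(aq) + Zn2+(aq), the reaction quotient is Q = [I-(aq)]^2·[Zn2+(aq)].
Substituting the known concentrations and solving, log [I-(aq)] = 0.354 and [I-(aq)] = 2.3 M.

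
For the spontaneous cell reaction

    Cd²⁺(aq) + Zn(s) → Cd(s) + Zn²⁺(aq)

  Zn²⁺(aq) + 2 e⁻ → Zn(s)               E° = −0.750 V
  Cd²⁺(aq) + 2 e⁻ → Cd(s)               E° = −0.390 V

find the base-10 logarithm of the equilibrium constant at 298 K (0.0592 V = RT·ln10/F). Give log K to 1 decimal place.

The Cd²⁺/Cd couple is reduced (cathode); E°cell = −0.390 − (−0.750) = +0.360 V with n = 2.
At equilibrium E = 0, so log K = nE°cell / 0.0592 = (2)(+0.360) / 0.0592 = 12.2.

log K = 12.2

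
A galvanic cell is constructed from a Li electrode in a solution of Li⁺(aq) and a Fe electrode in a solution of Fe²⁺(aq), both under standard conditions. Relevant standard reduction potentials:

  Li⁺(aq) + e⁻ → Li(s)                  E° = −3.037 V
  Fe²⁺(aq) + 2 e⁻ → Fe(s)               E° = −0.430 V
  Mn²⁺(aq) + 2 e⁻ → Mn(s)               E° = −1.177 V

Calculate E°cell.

+2.607 V

Of the two couples in this cell, the one with the more positive reduction potential is reduced at the cathode: here that is Fe²⁺/Fe (−0.430 V); Li⁺/Li (−3.037 V) is the anode.
E°cell = E°(cathode) − E°(anode) = −0.430 − (−3.037) = +2.607 V.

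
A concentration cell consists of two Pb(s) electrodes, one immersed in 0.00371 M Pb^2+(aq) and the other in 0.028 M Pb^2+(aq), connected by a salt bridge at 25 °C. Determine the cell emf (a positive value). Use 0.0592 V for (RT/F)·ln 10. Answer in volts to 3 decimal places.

0.026 V

For a concentration cell E°cell = 0, since both electrodes use the same couple.
The compartment with the higher Pb^2+(aq) concentration (0.028 M) acts as the cathode; ions are reduced there and produced at the dilute (0.00371 M) anode.
With n = 2, Ecell = −(0.0592/2)·log([dilute]/[conc]) = −(0.0592/2)·log(0.00371/0.028) = +0.026 V.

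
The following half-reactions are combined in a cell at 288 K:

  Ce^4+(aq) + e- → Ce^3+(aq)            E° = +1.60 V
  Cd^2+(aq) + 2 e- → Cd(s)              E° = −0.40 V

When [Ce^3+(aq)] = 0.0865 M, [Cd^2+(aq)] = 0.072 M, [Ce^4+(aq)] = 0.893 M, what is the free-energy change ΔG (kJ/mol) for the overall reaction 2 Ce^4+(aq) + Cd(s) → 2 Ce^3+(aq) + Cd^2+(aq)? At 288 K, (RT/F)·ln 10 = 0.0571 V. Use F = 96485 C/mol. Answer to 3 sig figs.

E°cell = +1.60 − (−0.40) = +2.00 V; the balanced reaction transfers n = 2 electrons.
Here Q = ([Ce^3+(aq)]^2·[Cd^2+(aq)]) / [Ce^4+(aq)]^2 = 0.000676 (log Q = −3.170), giving E = +2.00 − (0.0571/2)·(−3.170) = +2.0905 V.
Finally ΔG = −nFE = −(2)(96485 C/mol)(+2.0905 V) = −403 kJ/mol.

−403 kJ/mol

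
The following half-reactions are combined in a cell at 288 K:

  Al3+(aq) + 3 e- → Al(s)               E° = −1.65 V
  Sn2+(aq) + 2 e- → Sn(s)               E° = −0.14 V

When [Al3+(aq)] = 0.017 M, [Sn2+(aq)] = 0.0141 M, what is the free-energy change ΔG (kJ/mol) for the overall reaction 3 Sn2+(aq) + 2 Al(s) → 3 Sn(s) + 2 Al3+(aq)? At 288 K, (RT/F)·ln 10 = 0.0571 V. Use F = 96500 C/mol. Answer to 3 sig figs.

With Sn²⁺/Sn reduced at the cathode, E°cell = −0.14 − (−1.65) = +1.51 V and n = 6.
Q = [Al3+(aq)]^2 / [Sn2+(aq)]^3 = 103, so log Q = 2.013 and E = +1.51 − (0.0571/6)(2.013) = +1.4908 V.
Finally ΔG = −nFE = −(6)(96500 C/mol)(+1.4908 V) = −863 kJ/mol.

−863 kJ/mol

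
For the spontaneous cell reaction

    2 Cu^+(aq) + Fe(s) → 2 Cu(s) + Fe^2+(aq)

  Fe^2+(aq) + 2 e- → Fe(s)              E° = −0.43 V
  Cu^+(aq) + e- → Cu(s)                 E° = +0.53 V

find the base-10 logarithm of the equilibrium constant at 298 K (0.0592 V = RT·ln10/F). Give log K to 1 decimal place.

The Cu⁺/Cu couple is reduced (cathode); E°cell = +0.53 − (−0.43) = +0.96 V with n = 2.
At equilibrium E = 0, so log K = nE°cell / 0.0592 = (2)(+0.96) / 0.0592 = 32.4.

log K = 32.4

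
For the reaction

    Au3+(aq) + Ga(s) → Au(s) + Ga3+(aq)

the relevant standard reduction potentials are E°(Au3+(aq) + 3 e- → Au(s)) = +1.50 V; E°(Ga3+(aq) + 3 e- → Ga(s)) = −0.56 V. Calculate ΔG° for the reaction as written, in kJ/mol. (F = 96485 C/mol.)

In the reaction as written Au3+(aq) is reduced, so the Au³⁺/Au couple is the cathode and Ga³⁺/Ga is the anode.
E°cell = +1.50 − (−0.56) = +2.06 V; balancing electrons gives n = 3.
ΔG° = −nFE°cell = −(3)(96485)(+2.06) J/mol = −596 kJ/mol.

−596 kJ/mol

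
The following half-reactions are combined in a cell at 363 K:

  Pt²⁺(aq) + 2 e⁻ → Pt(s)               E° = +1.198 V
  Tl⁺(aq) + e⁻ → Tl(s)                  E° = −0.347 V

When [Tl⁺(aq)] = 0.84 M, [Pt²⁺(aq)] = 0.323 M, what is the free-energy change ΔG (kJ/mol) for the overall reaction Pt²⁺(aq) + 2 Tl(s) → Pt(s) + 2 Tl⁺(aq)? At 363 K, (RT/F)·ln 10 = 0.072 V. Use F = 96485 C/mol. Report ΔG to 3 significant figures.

−296 kJ/mol

The standard cell potential is +1.198 − (−0.347) = +1.545 V, with n = 2 electrons in the balanced equation.
Q = [Tl⁺(aq)]^2 / [Pt²⁺(aq)] = 2.18, so log Q = 0.339 and E = +1.545 − (0.072/2)(0.339) = +1.5328 V.
Finally ΔG = −nFE = −(2)(96485 C/mol)(+1.5328 V) = −296 kJ/mol.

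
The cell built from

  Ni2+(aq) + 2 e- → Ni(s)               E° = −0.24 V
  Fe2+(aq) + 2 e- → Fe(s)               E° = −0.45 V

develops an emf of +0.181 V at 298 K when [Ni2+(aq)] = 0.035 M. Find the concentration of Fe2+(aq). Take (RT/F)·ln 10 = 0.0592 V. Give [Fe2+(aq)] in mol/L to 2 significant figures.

With Ni²⁺/Ni at the cathode and Fe²⁺/Fe at the anode, E°cell = −0.24 − (−0.45) = +0.21 V (n = 2).
Rearranging E = E° − (0.0592/n)·log Q gives log Q = 2(+0.21 − (+0.181))/0.0592 = 0.980.
For Ni2+(aq) + Fe(s) → Ni(s) + Fe2+(aq), the reaction quotient is Q = [Fe2+(aq)] / [Ni2+(aq)].
Substituting the known concentrations and solving, log [Fe2+(aq)] = −0.476 and [Fe2+(aq)] = 0.33 M.

0.33 M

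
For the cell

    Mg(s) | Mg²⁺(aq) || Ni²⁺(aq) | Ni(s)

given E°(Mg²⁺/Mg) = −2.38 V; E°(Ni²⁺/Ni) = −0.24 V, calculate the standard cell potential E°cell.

By convention the left-hand electrode in cell notation is the anode (oxidation) and the right-hand electrode is the cathode (reduction).
E°cell = E°(right) − E°(left) = −0.24 − (−2.38) = +2.14 V.

+2.14 V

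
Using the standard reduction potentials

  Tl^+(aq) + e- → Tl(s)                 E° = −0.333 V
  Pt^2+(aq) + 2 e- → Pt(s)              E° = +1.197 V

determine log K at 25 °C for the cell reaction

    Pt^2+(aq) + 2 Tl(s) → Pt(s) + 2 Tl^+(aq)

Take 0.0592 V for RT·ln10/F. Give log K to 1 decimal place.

The Pt²⁺/Pt couple is reduced (cathode); E°cell = +1.197 − (−0.333) = +1.530 V with n = 2.
At equilibrium E = 0, so log K = nE°cell / 0.0592 = (2)(+1.530) / 0.0592 = 51.7.

log K = 51.7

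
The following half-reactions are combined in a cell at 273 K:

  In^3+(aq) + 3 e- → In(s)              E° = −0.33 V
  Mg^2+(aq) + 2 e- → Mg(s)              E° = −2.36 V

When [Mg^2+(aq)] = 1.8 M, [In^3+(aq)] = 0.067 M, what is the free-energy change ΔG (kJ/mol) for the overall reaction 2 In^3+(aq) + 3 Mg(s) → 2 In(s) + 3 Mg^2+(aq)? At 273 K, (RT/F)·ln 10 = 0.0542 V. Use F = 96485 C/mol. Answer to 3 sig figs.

The standard cell potential is −0.33 − (−2.36) = +2.03 V, with n = 6 electrons in the balanced equation.
Here Q = [Mg^2+(aq)]^3 / [In^3+(aq)]^2 = 1.3×10^3 (log Q = 3.114), giving E = +2.03 − (0.0542/6)·(3.114) = +2.0019 V.
Then ΔG = −nFE = −6 × 96485 × +2.0019 J/mol = −1160 kJ/mol.

−1160 kJ/mol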